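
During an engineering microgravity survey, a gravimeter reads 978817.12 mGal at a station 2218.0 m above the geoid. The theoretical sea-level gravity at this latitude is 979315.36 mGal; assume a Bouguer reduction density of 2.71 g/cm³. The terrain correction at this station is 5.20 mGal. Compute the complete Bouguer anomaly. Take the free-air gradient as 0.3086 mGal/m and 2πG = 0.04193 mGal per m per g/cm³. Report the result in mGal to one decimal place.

Free-air correction = 0.3086 × 2218.0 = 684.47 mGal
Free-air anomaly = 978817.12 − 979315.36 + (684.47) = 186.23 mGal
Bouguer slab correction = 0.04193 × 2.71 × 2218.0 = 252.03 mGal
Simple Bouguer anomaly = 186.23 − (252.03) = -65.80 mGal
Complete Bouguer anomaly = -65.80 + 5.20 = -60.60 mGal

-60.6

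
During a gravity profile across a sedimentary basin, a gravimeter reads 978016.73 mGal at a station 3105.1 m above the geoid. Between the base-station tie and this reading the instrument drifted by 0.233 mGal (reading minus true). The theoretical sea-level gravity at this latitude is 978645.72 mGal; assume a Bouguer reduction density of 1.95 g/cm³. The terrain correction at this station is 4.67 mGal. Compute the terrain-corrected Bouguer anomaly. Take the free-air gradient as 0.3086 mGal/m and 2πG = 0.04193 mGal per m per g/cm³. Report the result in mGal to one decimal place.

79.8

Drift-corrected reading = 978016.73 − (0.233) = 978016.497 mGal
Free-air correction = 0.3086 × 3105.1 = 958.23 mGal
Free-air anomaly = 978016.497 − 978645.72 + (958.23) = 329.007 mGal
Bouguer slab correction = 0.04193 × 1.95 × 3105.1 = 253.88 mGal
Simple Bouguer anomaly = 329.007 − (253.88) = 75.127 mGal
Complete Bouguer anomaly = 75.127 + 4.67 = 79.797 mGal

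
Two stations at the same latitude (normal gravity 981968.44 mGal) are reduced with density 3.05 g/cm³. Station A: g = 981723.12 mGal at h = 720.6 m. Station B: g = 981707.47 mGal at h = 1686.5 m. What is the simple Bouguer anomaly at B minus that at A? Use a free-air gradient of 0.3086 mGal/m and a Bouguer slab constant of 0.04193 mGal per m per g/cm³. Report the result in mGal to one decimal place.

Δg_SB(A) = 981723.12 − 981968.44 + 0.3086×720.6 − 0.04193×3.05×720.6 = -115.10 mGal
Δg_SB(B) = 981707.47 − 981968.44 + 0.3086×1686.5 − 0.04193×3.05×1686.5 = 43.80 mGal
Difference = 43.80 − (-115.10) = 158.90 mGal

158.9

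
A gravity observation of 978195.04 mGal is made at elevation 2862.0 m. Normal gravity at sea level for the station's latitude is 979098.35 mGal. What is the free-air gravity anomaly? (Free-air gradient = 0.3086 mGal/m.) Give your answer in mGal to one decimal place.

-20.1

Free-air correction = 0.3086 × 2862.0 = 883.21 mGal
Free-air anomaly = 978195.04 − 979098.35 + (883.21) = -20.10 mGal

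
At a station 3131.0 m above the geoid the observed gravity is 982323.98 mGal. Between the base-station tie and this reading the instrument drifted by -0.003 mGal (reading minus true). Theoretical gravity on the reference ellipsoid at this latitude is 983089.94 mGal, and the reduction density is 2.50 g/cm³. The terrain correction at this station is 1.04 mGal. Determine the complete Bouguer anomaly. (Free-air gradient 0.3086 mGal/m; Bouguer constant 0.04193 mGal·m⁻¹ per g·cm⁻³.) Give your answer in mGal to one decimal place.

-126.9

Drift-corrected reading = 982323.98 − (-0.003) = 982323.983 mGal
Free-air correction = 0.3086 × 3131.0 = 966.23 mGal
Free-air anomaly = 982323.983 − 983089.94 + (966.23) = 200.273 mGal
Bouguer slab correction = 0.04193 × 2.50 × 3131.0 = 328.21 mGal
Simple Bouguer anomaly = 200.273 − (328.21) = -127.937 mGal
Complete Bouguer anomaly = -127.937 + 1.04 = -126.897 mGal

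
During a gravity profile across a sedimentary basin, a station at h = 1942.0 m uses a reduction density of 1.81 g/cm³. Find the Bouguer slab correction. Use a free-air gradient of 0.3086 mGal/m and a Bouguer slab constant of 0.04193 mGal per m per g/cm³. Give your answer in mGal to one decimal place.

Bouguer slab correction = 0.04193 × 1.81 × 1942.0 = 147.4 mGal

147.4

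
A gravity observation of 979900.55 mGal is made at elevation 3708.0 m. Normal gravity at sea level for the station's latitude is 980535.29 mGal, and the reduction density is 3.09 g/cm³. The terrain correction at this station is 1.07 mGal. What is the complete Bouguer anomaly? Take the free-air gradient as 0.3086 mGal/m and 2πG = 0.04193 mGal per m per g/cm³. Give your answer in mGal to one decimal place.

30.2

Free-air correction = 0.3086 × 3708.0 = 1144.29 mGal
Free-air anomaly = 979900.55 − 980535.29 + (1144.29) = 509.55 mGal
Bouguer slab correction = 0.04193 × 3.09 × 3708.0 = 480.42 mGal
Simple Bouguer anomaly = 509.55 − (480.42) = 29.13 mGal
Complete Bouguer anomaly = 29.13 + 1.07 = 30.20 mGal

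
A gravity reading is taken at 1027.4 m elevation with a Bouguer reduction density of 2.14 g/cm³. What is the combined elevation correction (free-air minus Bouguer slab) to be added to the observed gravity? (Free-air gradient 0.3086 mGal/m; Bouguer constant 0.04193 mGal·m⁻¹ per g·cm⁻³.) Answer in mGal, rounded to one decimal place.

Combined gradient = 0.3086 − 0.04193 × 2.14 = 0.2188698 mGal/m
Combined elevation correction = 0.2188698 × 1027.4 = 224.9 mGal

224.9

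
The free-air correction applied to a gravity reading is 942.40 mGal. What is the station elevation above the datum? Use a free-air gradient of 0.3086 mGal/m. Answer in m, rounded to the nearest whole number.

h = 942.40 / 0.3086 = 3053.79 m

3054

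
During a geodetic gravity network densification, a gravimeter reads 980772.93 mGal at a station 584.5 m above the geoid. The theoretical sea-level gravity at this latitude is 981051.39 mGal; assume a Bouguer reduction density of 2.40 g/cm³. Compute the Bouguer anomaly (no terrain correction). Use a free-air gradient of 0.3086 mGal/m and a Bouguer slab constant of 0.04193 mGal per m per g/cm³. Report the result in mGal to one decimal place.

Free-air correction = 0.3086 × 584.5 = 180.38 mGal
Free-air anomaly = 980772.93 − 981051.39 + (180.38) = -98.08 mGal
Bouguer slab correction = 0.04193 × 2.40 × 584.5 = 58.82 mGal
Simple Bouguer anomaly = -98.08 − (58.82) = -156.90 mGal

-156.9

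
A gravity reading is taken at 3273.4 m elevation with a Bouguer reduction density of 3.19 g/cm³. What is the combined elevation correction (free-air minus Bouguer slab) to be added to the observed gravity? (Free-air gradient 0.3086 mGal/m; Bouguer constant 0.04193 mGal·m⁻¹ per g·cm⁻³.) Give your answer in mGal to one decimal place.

572.3

Combined gradient = 0.3086 − 0.04193 × 3.19 = 0.1748433 mGal/m
Combined elevation correction = 0.1748433 × 3273.4 = 572.3 mGal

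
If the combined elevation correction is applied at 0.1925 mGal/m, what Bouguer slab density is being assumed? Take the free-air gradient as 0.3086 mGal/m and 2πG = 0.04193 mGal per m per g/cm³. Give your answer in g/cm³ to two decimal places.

0.1925 = 0.3086 − 0.04193 × ρ
ρ = (0.3086 − 0.1925) / 0.04193 = 2.77 g/cm³

2.77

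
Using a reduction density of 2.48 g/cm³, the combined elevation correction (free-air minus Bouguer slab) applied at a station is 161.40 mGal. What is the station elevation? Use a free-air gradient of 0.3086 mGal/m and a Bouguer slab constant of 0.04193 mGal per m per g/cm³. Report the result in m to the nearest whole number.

789

Combined gradient = 0.3086 − 0.04193 × 2.48 = 0.2046136 mGal/m
h = 161.40 / 0.2046136 = 788.80 m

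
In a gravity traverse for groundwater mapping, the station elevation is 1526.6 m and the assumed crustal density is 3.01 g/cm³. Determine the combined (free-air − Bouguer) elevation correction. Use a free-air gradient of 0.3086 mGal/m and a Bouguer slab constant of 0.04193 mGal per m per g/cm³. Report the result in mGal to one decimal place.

278.4

Combined gradient = 0.3086 − 0.04193 × 3.01 = 0.1823907 mGal/m
Combined elevation correction = 0.1823907 × 1526.6 = 278.4 mGal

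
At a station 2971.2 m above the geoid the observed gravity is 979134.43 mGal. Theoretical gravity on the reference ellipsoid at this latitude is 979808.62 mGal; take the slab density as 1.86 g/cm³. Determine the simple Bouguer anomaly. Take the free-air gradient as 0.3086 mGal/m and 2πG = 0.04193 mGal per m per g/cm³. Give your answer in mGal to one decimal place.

11.0

Free-air correction = 0.3086 × 2971.2 = 916.91 mGal
Free-air anomaly = 979134.43 − 979808.62 + (916.91) = 242.72 mGal
Bouguer slab correction = 0.04193 × 1.86 × 2971.2 = 231.72 mGal
Simple Bouguer anomaly = 242.72 − (231.72) = 11.00 mGal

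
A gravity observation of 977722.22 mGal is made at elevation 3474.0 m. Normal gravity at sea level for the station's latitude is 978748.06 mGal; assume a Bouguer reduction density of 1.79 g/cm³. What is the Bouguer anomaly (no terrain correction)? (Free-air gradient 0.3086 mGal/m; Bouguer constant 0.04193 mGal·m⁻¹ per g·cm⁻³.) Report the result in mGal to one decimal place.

Free-air correction = 0.3086 × 3474.0 = 1072.08 mGal
Free-air anomaly = 977722.22 − 978748.06 + (1072.08) = 46.24 mGal
Bouguer slab correction = 0.04193 × 1.79 × 3474.0 = 260.74 mGal
Simple Bouguer anomaly = 46.24 − (260.74) = -214.50 mGal

-214.5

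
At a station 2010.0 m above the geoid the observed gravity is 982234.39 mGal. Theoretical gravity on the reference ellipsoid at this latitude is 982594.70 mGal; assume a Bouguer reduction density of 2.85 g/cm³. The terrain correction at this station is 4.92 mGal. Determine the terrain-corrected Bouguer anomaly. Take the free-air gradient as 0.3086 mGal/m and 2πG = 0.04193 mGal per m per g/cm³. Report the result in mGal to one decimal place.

Free-air correction = 0.3086 × 2010.0 = 620.29 mGal
Free-air anomaly = 982234.39 − 982594.70 + (620.29) = 259.98 mGal
Bouguer slab correction = 0.04193 × 2.85 × 2010.0 = 240.20 mGal
Simple Bouguer anomaly = 259.98 − (240.20) = 19.78 mGal
Complete Bouguer anomaly = 19.78 + 4.92 = 24.70 mGal

24.7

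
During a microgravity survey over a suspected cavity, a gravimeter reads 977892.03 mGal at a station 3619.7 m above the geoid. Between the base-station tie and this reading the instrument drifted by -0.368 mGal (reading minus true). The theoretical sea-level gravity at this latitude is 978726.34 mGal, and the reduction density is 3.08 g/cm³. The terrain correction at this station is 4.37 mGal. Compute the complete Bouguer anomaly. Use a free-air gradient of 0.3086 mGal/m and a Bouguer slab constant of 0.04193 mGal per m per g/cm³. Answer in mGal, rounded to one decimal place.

Drift-corrected reading = 977892.03 − (-0.368) = 977892.398 mGal
Free-air correction = 0.3086 × 3619.7 = 1117.04 mGal
Free-air anomaly = 977892.398 − 978726.34 + (1117.04) = 283.098 mGal
Bouguer slab correction = 0.04193 × 3.08 × 3619.7 = 467.46 mGal
Simple Bouguer anomaly = 283.098 − (467.46) = -184.362 mGal
Complete Bouguer anomaly = -184.362 + 4.37 = -179.992 mGal

-180.0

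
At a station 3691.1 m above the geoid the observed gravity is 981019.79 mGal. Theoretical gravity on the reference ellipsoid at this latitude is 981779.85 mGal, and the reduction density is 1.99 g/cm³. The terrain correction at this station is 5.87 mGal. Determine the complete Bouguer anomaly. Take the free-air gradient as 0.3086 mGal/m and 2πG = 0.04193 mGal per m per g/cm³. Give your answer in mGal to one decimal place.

Free-air correction = 0.3086 × 3691.1 = 1139.07 mGal
Free-air anomaly = 981019.79 − 981779.85 + (1139.07) = 379.01 mGal
Bouguer slab correction = 0.04193 × 1.99 × 3691.1 = 307.99 mGal
Simple Bouguer anomaly = 379.01 − (307.99) = 71.02 mGal
Complete Bouguer anomaly = 71.02 + 5.87 = 76.89 mGal

76.9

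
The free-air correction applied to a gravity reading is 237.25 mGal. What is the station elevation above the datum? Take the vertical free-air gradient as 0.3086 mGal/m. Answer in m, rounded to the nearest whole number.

h = 237.25 / 0.3086 = 768.79 m

769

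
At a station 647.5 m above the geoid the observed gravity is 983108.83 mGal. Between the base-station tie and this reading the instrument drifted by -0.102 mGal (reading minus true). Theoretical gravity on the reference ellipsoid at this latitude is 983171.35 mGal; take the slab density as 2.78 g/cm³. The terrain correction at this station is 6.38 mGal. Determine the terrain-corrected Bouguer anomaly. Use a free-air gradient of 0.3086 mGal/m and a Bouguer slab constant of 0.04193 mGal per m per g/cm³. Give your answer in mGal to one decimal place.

68.3

Drift-corrected reading = 983108.83 − (-0.102) = 983108.932 mGal
Free-air correction = 0.3086 × 647.5 = 199.82 mGal
Free-air anomaly = 983108.932 − 983171.35 + (199.82) = 137.402 mGal
Bouguer slab correction = 0.04193 × 2.78 × 647.5 = 75.48 mGal
Simple Bouguer anomaly = 137.402 − (75.48) = 61.922 mGal
Complete Bouguer anomaly = 61.922 + 6.38 = 68.302 mGal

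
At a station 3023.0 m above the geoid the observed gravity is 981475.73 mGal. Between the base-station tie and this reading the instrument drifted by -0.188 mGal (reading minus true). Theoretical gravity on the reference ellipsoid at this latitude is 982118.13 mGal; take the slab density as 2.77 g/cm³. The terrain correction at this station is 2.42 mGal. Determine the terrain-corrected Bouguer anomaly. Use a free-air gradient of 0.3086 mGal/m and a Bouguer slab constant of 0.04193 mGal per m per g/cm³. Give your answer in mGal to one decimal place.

Drift-corrected reading = 981475.73 − (-0.188) = 981475.918 mGal
Free-air correction = 0.3086 × 3023.0 = 932.90 mGal
Free-air anomaly = 981475.918 − 982118.13 + (932.90) = 290.688 mGal
Bouguer slab correction = 0.04193 × 2.77 × 3023.0 = 351.11 mGal
Simple Bouguer anomaly = 290.688 − (351.11) = -60.422 mGal
Complete Bouguer anomaly = -60.422 + 2.42 = -58.002 mGal

-58.0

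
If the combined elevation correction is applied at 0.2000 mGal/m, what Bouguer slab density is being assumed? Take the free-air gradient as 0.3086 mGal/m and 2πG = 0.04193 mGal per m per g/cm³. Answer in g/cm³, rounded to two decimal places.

2.59

0.2000 = 0.3086 − 0.04193 × ρ
ρ = (0.3086 − 0.2000) / 0.04193 = 2.59 g/cm³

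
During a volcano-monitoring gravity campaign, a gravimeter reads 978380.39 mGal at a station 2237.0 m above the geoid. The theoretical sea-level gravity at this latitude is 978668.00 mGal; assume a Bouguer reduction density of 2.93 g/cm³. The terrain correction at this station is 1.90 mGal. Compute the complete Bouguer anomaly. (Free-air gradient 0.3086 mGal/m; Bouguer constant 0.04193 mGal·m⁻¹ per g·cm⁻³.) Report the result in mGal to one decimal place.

129.8

Free-air correction = 0.3086 × 2237.0 = 690.34 mGal
Free-air anomaly = 978380.39 − 978668.00 + (690.34) = 402.73 mGal
Bouguer slab correction = 0.04193 × 2.93 × 2237.0 = 274.83 mGal
Simple Bouguer anomaly = 402.73 − (274.83) = 127.90 mGal
Complete Bouguer anomaly = 127.90 + 1.90 = 129.80 mGal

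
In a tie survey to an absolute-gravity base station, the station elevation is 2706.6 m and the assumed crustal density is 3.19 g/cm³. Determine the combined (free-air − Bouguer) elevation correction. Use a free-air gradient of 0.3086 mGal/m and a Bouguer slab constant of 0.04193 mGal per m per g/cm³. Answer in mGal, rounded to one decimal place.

Combined gradient = 0.3086 − 0.04193 × 3.19 = 0.1748433 mGal/m
Combined elevation correction = 0.1748433 × 2706.6 = 473.2 mGal

473.2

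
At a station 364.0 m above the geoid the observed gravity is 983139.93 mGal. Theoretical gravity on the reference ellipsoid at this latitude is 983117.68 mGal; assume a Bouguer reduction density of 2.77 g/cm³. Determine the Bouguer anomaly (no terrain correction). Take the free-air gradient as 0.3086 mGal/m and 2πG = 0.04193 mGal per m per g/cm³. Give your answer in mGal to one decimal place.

92.3

Free-air correction = 0.3086 × 364.0 = 112.33 mGal
Free-air anomaly = 983139.93 − 983117.68 + (112.33) = 134.58 mGal
Bouguer slab correction = 0.04193 × 2.77 × 364.0 = 42.28 mGal
Simple Bouguer anomaly = 134.58 − (42.28) = 92.30 mGal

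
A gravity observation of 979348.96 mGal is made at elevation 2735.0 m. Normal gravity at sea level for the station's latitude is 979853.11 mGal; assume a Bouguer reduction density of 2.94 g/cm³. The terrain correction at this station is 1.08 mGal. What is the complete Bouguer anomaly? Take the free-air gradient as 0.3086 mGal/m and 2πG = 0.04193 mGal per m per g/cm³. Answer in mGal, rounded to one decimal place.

3.8

Free-air correction = 0.3086 × 2735.0 = 844.02 mGal
Free-air anomaly = 979348.96 − 979853.11 + (844.02) = 339.87 mGal
Bouguer slab correction = 0.04193 × 2.94 × 2735.0 = 337.15 mGal
Simple Bouguer anomaly = 339.87 − (337.15) = 2.72 mGal
Complete Bouguer anomaly = 2.72 + 1.08 = 3.80 mGal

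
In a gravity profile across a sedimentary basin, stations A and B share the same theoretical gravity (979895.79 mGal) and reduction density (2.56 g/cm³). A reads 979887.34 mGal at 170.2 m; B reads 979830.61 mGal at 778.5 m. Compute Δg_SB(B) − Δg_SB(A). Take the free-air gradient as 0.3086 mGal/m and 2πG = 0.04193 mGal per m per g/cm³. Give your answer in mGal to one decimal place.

65.7

Δg_SB(A) = 979887.34 − 979895.79 + 0.3086×170.2 − 0.04193×2.56×170.2 = 25.80 mGal
Δg_SB(B) = 979830.61 − 979895.79 + 0.3086×778.5 − 0.04193×2.56×778.5 = 91.50 mGal
Difference = 91.50 − (25.80) = 65.70 mGal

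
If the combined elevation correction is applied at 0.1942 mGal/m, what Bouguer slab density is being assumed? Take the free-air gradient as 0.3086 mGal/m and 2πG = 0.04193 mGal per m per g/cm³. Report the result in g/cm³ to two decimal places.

2.73

0.1942 = 0.3086 − 0.04193 × ρ
ρ = (0.3086 − 0.1942) / 0.04193 = 2.73 g/cm³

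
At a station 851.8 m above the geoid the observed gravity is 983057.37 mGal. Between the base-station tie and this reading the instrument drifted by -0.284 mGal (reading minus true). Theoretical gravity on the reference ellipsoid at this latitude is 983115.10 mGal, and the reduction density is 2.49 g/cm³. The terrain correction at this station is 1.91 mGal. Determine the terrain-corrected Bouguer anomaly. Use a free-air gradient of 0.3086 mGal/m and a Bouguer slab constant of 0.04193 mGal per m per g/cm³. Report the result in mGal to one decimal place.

118.4

Drift-corrected reading = 983057.37 − (-0.284) = 983057.654 mGal
Free-air correction = 0.3086 × 851.8 = 262.87 mGal
Free-air anomaly = 983057.654 − 983115.10 + (262.87) = 205.424 mGal
Bouguer slab correction = 0.04193 × 2.49 × 851.8 = 88.93 mGal
Simple Bouguer anomaly = 205.424 − (88.93) = 116.494 mGal
Complete Bouguer anomaly = 116.494 + 1.91 = 118.404 mGal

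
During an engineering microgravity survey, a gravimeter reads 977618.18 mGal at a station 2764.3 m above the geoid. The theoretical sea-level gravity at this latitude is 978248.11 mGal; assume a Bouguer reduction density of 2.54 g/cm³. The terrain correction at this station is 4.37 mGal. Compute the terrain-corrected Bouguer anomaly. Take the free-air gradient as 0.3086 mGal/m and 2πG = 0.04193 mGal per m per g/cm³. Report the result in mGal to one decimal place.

Free-air correction = 0.3086 × 2764.3 = 853.06 mGal
Free-air anomaly = 977618.18 − 978248.11 + (853.06) = 223.13 mGal
Bouguer slab correction = 0.04193 × 2.54 × 2764.3 = 294.40 mGal
Simple Bouguer anomaly = 223.13 − (294.40) = -71.27 mGal
Complete Bouguer anomaly = -71.27 + 4.37 = -66.90 mGal

-66.9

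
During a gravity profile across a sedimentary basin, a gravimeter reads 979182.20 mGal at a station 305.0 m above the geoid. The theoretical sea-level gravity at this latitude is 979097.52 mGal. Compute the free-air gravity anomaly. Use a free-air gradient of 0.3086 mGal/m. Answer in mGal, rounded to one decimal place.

Free-air correction = 0.3086 × 305.0 = 94.12 mGal
Free-air anomaly = 979182.20 − 979097.52 + (94.12) = 178.80 mGal

178.8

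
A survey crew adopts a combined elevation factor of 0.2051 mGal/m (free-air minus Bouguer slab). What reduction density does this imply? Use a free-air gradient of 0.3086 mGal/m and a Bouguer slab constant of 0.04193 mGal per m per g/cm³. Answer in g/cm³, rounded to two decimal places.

0.2051 = 0.3086 − 0.04193 × ρ
ρ = (0.3086 − 0.2051) / 0.04193 = 2.47 g/cm³

2.47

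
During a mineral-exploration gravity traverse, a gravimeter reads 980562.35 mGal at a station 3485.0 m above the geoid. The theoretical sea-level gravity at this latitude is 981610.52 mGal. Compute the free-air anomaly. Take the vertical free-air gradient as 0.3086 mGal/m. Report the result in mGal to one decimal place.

27.3

Free-air correction = 0.3086 × 3485.0 = 1075.47 mGal
Free-air anomaly = 980562.35 − 981610.52 + (1075.47) = 27.30 mGal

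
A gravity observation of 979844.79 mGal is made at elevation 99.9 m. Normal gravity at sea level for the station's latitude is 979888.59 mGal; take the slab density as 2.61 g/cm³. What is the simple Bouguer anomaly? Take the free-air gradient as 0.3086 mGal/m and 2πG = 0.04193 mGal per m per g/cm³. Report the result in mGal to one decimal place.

-23.9

Free-air correction = 0.3086 × 99.9 = 30.83 mGal
Free-air anomaly = 979844.79 − 979888.59 + (30.83) = -12.97 mGal
Bouguer slab correction = 0.04193 × 2.61 × 99.9 = 10.93 mGal
Simple Bouguer anomaly = -12.97 − (10.93) = -23.90 mGal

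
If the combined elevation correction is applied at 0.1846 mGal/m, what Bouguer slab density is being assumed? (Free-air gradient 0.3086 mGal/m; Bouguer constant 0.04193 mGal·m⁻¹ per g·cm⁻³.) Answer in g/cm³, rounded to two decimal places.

0.1846 = 0.3086 − 0.04193 × ρ
ρ = (0.3086 − 0.1846) / 0.04193 = 2.96 g/cm³

2.96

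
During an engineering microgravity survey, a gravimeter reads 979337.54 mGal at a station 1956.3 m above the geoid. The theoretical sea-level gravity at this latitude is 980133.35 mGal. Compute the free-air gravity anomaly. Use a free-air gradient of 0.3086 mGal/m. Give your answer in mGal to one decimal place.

-192.1

Free-air correction = 0.3086 × 1956.3 = 603.71 mGal
Free-air anomaly = 979337.54 − 980133.35 + (603.71) = -192.10 mGal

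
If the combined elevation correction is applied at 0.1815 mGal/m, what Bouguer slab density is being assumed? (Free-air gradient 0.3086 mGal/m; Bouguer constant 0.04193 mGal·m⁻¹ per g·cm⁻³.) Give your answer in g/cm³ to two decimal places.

3.03

0.1815 = 0.3086 − 0.04193 × ρ
ρ = (0.3086 − 0.1815) / 0.04193 = 3.03 g/cm³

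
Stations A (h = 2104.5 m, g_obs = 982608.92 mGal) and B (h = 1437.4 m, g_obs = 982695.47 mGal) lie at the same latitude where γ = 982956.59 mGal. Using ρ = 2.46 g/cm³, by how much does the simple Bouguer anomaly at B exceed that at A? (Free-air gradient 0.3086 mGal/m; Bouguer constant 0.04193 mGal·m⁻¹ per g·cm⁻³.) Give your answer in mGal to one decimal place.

Δg_SB(A) = 982608.92 − 982956.59 + 0.3086×2104.5 − 0.04193×2.46×2104.5 = 84.70 mGal
Δg_SB(B) = 982695.47 − 982956.59 + 0.3086×1437.4 − 0.04193×2.46×1437.4 = 34.20 mGal
Difference = 34.20 − (84.70) = -50.50 mGal

-50.5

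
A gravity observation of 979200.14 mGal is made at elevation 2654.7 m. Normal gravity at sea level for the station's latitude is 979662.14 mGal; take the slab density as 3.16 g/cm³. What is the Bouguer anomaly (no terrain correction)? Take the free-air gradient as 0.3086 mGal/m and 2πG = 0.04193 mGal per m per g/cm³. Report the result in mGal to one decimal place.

Free-air correction = 0.3086 × 2654.7 = 819.24 mGal
Free-air anomaly = 979200.14 − 979662.14 + (819.24) = 357.24 mGal
Bouguer slab correction = 0.04193 × 3.16 × 2654.7 = 351.74 mGal
Simple Bouguer anomaly = 357.24 − (351.74) = 5.50 mGal

5.5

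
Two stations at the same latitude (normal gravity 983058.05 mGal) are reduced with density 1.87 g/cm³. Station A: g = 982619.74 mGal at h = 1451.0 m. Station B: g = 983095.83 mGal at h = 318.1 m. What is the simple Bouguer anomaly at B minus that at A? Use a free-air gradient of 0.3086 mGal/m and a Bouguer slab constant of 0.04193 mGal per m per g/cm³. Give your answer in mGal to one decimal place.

Δg_SB(A) = 982619.74 − 983058.05 + 0.3086×1451.0 − 0.04193×1.87×1451.0 = -104.30 mGal
Δg_SB(B) = 983095.83 − 983058.05 + 0.3086×318.1 − 0.04193×1.87×318.1 = 111.00 mGal
Difference = 111.00 − (-104.30) = 215.30 mGal

215.3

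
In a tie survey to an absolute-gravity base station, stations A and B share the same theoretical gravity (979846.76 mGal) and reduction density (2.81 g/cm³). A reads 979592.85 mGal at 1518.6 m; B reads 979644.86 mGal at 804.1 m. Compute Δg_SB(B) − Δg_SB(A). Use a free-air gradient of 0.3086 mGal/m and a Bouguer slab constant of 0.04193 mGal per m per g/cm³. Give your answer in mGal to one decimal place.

Δg_SB(A) = 979592.85 − 979846.76 + 0.3086×1518.6 − 0.04193×2.81×1518.6 = 35.80 mGal
Δg_SB(B) = 979644.86 − 979846.76 + 0.3086×804.1 − 0.04193×2.81×804.1 = -48.50 mGal
Difference = -48.50 − (35.80) = -84.30 mGal

-84.3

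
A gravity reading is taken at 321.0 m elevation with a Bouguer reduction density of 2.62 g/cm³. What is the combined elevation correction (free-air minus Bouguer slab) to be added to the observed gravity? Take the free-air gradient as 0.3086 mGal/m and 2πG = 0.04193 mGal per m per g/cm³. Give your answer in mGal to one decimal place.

63.8

Combined gradient = 0.3086 − 0.04193 × 2.62 = 0.1987434 mGal/m
Combined elevation correction = 0.1987434 × 321.0 = 63.8 mGal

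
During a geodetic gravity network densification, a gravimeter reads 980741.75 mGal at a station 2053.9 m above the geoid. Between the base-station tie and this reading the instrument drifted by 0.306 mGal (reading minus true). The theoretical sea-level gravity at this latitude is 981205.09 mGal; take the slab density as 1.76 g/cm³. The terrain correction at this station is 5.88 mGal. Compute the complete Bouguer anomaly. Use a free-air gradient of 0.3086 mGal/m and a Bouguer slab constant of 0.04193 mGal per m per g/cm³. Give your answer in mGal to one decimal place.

Drift-corrected reading = 980741.75 − (0.306) = 980741.444 mGal
Free-air correction = 0.3086 × 2053.9 = 633.83 mGal
Free-air anomaly = 980741.444 − 981205.09 + (633.83) = 170.184 mGal
Bouguer slab correction = 0.04193 × 1.76 × 2053.9 = 151.57 mGal
Simple Bouguer anomaly = 170.184 − (151.57) = 18.614 mGal
Complete Bouguer anomaly = 18.614 + 5.88 = 24.494 mGal

24.5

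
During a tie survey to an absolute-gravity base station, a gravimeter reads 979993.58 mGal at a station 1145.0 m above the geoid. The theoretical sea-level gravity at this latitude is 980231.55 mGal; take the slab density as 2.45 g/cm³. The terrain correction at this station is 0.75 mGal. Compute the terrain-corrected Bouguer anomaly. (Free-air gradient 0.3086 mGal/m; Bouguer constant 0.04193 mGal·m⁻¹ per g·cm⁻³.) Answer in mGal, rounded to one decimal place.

-1.5

Free-air correction = 0.3086 × 1145.0 = 353.35 mGal
Free-air anomaly = 979993.58 − 980231.55 + (353.35) = 115.38 mGal
Bouguer slab correction = 0.04193 × 2.45 × 1145.0 = 117.62 mGal
Simple Bouguer anomaly = 115.38 − (117.62) = -2.24 mGal
Complete Bouguer anomaly = -2.24 + 0.75 = -1.49 mGal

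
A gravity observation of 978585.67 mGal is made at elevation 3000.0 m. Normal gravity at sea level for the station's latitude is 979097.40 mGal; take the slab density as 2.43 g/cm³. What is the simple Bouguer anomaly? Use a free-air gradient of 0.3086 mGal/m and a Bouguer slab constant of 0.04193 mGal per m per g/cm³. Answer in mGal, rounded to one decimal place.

108.4

Free-air correction = 0.3086 × 3000.0 = 925.80 mGal
Free-air anomaly = 978585.67 − 979097.40 + (925.80) = 414.07 mGal
Bouguer slab correction = 0.04193 × 2.43 × 3000.0 = 305.67 mGal
Simple Bouguer anomaly = 414.07 − (305.67) = 108.40 mGal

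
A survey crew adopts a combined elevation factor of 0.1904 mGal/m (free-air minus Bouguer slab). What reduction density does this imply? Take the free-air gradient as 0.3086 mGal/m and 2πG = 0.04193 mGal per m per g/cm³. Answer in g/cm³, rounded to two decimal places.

0.1904 = 0.3086 − 0.04193 × ρ
ρ = (0.3086 − 0.1904) / 0.04193 = 2.82 g/cm³

2.82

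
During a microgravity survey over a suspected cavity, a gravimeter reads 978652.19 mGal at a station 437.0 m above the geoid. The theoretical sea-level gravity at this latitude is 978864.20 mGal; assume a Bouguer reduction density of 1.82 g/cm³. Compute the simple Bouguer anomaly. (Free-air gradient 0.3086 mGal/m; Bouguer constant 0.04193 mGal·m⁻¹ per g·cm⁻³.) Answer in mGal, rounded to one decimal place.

-110.5

Free-air correction = 0.3086 × 437.0 = 134.86 mGal
Free-air anomaly = 978652.19 − 978864.20 + (134.86) = -77.15 mGal
Bouguer slab correction = 0.04193 × 1.82 × 437.0 = 33.35 mGal
Simple Bouguer anomaly = -77.15 − (33.35) = -110.50 mGal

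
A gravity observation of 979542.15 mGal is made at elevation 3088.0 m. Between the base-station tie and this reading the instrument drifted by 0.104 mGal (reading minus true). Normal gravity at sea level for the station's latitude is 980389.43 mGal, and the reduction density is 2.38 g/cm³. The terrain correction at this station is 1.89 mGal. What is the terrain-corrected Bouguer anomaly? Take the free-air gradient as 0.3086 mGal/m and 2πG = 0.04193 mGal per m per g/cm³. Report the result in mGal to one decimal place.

Drift-corrected reading = 979542.15 − (0.104) = 979542.046 mGal
Free-air correction = 0.3086 × 3088.0 = 952.96 mGal
Free-air anomaly = 979542.046 − 980389.43 + (952.96) = 105.576 mGal
Bouguer slab correction = 0.04193 × 2.38 × 3088.0 = 308.16 mGal
Simple Bouguer anomaly = 105.576 − (308.16) = -202.584 mGal
Complete Bouguer anomaly = -202.584 + 1.89 = -200.694 mGal

-200.7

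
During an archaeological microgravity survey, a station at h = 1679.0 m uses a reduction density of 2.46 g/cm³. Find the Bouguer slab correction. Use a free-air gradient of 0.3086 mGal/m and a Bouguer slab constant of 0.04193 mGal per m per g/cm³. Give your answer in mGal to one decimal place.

Bouguer slab correction = 0.04193 × 2.46 × 1679.0 = 173.2 mGal

173.2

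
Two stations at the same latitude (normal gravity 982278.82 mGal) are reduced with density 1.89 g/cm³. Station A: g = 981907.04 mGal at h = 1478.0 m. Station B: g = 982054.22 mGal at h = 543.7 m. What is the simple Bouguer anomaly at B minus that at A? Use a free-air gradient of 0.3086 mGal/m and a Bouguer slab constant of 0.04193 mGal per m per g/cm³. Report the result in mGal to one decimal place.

Δg_SB(A) = 981907.04 − 982278.82 + 0.3086×1478.0 − 0.04193×1.89×1478.0 = -32.80 mGal
Δg_SB(B) = 982054.22 − 982278.82 + 0.3086×543.7 − 0.04193×1.89×543.7 = -99.90 mGal
Difference = -99.90 − (-32.80) = -67.10 mGal

-67.1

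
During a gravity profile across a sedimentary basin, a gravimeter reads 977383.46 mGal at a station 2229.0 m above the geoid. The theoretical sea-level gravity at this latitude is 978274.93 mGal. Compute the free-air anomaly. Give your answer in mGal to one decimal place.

Free-air correction = 0.3086 × 2229.0 = 687.87 mGal
Free-air anomaly = 977383.46 − 978274.93 + (687.87) = -203.60 mGal

-203.6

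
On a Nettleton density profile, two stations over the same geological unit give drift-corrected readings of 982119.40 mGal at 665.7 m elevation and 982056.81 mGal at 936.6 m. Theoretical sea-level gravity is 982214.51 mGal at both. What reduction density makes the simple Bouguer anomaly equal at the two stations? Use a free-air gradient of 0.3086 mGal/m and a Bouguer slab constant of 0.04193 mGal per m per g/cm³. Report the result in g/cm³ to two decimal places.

Δg_obs = 982056.81 − 982119.40 = -62.59 mGal over Δh = 936.6 − 665.7 = 270.9 m
Equal Bouguer anomalies ⇒ Δg_obs + (0.3086 − 0.04193ρ)·Δh = 0
0.3086 − 0.04193ρ = −Δg_obs/Δh = 0.23104
ρ = (0.3086 − 0.23104) / 0.04193 = 1.85 g/cm³

1.85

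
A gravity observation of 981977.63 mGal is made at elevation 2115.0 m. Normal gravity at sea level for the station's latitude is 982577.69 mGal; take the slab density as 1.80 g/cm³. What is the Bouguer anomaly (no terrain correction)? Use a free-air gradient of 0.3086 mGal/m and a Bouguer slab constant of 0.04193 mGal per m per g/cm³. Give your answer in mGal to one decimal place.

-107.0

Free-air correction = 0.3086 × 2115.0 = 652.69 mGal
Free-air anomaly = 981977.63 − 982577.69 + (652.69) = 52.63 mGal
Bouguer slab correction = 0.04193 × 1.80 × 2115.0 = 159.63 mGal
Simple Bouguer anomaly = 52.63 − (159.63) = -107.00 mGal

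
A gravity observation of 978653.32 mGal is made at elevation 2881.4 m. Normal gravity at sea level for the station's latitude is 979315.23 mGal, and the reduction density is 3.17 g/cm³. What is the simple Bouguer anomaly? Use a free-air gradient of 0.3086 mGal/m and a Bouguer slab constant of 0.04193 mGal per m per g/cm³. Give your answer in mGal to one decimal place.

-155.7

Free-air correction = 0.3086 × 2881.4 = 889.20 mGal
Free-air anomaly = 978653.32 − 979315.23 + (889.20) = 227.29 mGal
Bouguer slab correction = 0.04193 × 3.17 × 2881.4 = 382.99 mGal
Simple Bouguer anomaly = 227.29 − (382.99) = -155.70 mGal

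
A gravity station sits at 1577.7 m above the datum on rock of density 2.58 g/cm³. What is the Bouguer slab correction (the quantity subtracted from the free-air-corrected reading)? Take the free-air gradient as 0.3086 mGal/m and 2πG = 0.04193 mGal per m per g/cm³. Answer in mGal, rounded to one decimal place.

170.7

Bouguer slab correction = 0.04193 × 2.58 × 1577.7 = 170.7 mGal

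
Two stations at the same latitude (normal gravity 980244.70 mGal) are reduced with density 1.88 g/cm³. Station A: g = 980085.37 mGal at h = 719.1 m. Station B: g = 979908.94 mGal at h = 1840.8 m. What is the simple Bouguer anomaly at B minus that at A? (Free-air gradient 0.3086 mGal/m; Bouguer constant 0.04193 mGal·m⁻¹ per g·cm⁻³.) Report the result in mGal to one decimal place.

Δg_SB(A) = 980085.37 − 980244.70 + 0.3086×719.1 − 0.04193×1.88×719.1 = 5.90 mGal
Δg_SB(B) = 979908.94 − 980244.70 + 0.3086×1840.8 − 0.04193×1.88×1840.8 = 87.20 mGal
Difference = 87.20 − (5.90) = 81.30 mGal

81.3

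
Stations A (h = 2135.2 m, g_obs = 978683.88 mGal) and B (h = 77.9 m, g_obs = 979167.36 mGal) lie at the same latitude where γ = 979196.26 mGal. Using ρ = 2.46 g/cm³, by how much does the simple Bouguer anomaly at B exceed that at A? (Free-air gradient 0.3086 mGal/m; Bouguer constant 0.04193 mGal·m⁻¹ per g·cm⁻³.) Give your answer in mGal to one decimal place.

Δg_SB(A) = 978683.88 − 979196.26 + 0.3086×2135.2 − 0.04193×2.46×2135.2 = -73.70 mGal
Δg_SB(B) = 979167.36 − 979196.26 + 0.3086×77.9 − 0.04193×2.46×77.9 = -12.90 mGal
Difference = -12.90 − (-73.70) = 60.80 mGal

60.8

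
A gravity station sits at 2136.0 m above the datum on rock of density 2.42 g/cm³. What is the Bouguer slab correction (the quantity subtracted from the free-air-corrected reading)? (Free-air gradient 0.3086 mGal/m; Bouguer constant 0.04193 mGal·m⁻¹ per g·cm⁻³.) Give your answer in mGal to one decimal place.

216.7

Bouguer slab correction = 0.04193 × 2.42 × 2136.0 = 216.7 mGal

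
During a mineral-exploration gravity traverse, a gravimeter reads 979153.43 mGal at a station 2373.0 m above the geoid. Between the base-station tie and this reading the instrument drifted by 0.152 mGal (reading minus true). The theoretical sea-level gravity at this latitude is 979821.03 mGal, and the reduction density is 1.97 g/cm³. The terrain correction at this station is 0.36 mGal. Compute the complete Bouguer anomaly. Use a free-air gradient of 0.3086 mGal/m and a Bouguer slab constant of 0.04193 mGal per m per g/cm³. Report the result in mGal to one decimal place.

Drift-corrected reading = 979153.43 − (0.152) = 979153.278 mGal
Free-air correction = 0.3086 × 2373.0 = 732.31 mGal
Free-air anomaly = 979153.278 − 979821.03 + (732.31) = 64.558 mGal
Bouguer slab correction = 0.04193 × 1.97 × 2373.0 = 196.01 mGal
Simple Bouguer anomaly = 64.558 − (196.01) = -131.452 mGal
Complete Bouguer anomaly = -131.452 + 0.36 = -131.092 mGal

-131.1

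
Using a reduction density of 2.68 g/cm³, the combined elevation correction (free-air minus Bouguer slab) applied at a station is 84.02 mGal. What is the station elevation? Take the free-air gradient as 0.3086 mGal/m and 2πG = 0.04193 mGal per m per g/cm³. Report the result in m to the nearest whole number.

Combined gradient = 0.3086 − 0.04193 × 2.68 = 0.1962276 mGal/m
h = 84.02 / 0.1962276 = 428.18 m

428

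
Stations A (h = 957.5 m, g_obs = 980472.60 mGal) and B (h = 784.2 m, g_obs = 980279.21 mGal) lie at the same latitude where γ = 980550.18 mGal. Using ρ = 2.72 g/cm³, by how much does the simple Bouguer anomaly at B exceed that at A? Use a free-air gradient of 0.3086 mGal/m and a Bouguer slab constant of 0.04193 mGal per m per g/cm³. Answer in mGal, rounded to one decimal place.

-227.1

Δg_SB(A) = 980472.60 − 980550.18 + 0.3086×957.5 − 0.04193×2.72×957.5 = 108.70 mGal
Δg_SB(B) = 980279.21 − 980550.18 + 0.3086×784.2 − 0.04193×2.72×784.2 = -118.40 mGal
Difference = -118.40 − (108.70) = -227.10 mGal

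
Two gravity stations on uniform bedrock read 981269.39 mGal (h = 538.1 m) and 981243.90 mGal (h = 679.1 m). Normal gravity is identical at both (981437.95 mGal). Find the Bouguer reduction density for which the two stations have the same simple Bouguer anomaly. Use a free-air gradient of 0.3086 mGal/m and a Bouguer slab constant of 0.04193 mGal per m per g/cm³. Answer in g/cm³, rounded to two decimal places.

Δg_obs = 981243.90 − 981269.39 = -25.49 mGal over Δh = 679.1 − 538.1 = 141.0 m
Equal Bouguer anomalies ⇒ Δg_obs + (0.3086 − 0.04193ρ)·Δh = 0
0.3086 − 0.04193ρ = −Δg_obs/Δh = 0.18078
ρ = (0.3086 − 0.18078) / 0.04193 = 3.05 g/cm³

3.05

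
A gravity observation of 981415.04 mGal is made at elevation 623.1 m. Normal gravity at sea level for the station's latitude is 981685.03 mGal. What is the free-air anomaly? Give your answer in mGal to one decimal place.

-77.7

Free-air correction = 0.3086 × 623.1 = 192.29 mGal
Free-air anomaly = 981415.04 − 981685.03 + (192.29) = -77.70 mGal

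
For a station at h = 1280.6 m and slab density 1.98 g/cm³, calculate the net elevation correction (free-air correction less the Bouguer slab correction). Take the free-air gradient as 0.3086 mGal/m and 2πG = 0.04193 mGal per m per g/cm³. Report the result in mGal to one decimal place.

Combined gradient = 0.3086 − 0.04193 × 1.98 = 0.2255786 mGal/m
Combined elevation correction = 0.2255786 × 1280.6 = 288.9 mGal

288.9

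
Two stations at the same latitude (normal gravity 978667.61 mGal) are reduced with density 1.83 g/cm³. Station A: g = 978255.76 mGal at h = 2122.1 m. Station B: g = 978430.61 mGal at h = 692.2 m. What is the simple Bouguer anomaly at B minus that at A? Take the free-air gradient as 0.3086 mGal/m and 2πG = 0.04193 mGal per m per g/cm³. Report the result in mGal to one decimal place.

-156.7

Δg_SB(A) = 978255.76 − 978667.61 + 0.3086×2122.1 − 0.04193×1.83×2122.1 = 80.20 mGal
Δg_SB(B) = 978430.61 − 978667.61 + 0.3086×692.2 − 0.04193×1.83×692.2 = -76.50 mGal
Difference = -76.50 − (80.20) = -156.70 mGal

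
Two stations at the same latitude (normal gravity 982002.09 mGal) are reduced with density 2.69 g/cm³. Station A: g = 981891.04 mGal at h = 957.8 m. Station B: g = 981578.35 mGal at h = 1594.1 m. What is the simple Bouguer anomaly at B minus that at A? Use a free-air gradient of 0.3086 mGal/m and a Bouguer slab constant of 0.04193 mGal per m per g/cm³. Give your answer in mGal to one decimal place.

Δg_SB(A) = 981891.04 − 982002.09 + 0.3086×957.8 − 0.04193×2.69×957.8 = 76.50 mGal
Δg_SB(B) = 981578.35 − 982002.09 + 0.3086×1594.1 − 0.04193×2.69×1594.1 = -111.60 mGal
Difference = -111.60 − (76.50) = -188.10 mGal

-188.1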